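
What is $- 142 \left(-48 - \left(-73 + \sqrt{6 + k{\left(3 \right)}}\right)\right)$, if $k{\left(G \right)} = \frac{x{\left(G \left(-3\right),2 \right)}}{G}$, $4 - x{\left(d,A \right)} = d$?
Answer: $-3550 + \frac{142 \sqrt{93}}{3} \approx -3093.5$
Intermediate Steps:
$x{\left(d,A \right)} = 4 - d$
$k{\left(G \right)} = \frac{4 + 3 G}{G}$ ($k{\left(G \right)} = \frac{4 - G \left(-3\right)}{G} = \frac{4 - - 3 G}{G} = \frac{4 + 3 G}{G}$)
$- 142 \left(-48 - \left(-73 + \sqrt{6 + k{\left(3 \right)}}\right)\right) = - 142 \left(-48 + \left(73 - \sqrt{6 + \left(3 + \frac{4}{3}\right)}\right)\right) = - 142 \left(-48 + \left(73 - \sqrt{6 + \frac{13}{3}}\right)\right) = - 142 \left(-48 + \left(73 - \sqrt{\frac{31}{3}}\right)\right) = - 142 \left(-48 + \left(73 - \frac{\sqrt{93}}{3}\right)\right) = - 142 \left(25 - \frac{\sqrt{93}}{3}\right) = -3550 + \frac{142 \sqrt{93}}{3}$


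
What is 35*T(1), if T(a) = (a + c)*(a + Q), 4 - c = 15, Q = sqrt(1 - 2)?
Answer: -350 - 350*I ≈ -350.0 - 350.0*I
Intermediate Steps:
Q = I (Q = sqrt(-1) = I ≈ 1.0*I)
c = -11 (c = 4 - 1*15 = 4 - 15 = -11)
T(a) = (-11 + a)*(I + a) (T(a) = (a - 11)*(a + I) = (-11 + a)*(I + a))
35*T(1) = 35*(1**2 - 11*I + 1*(-11 + I)) = 35*(1 - 11*I + (-11 + I)) = 35*(-10 - 10*I) = -350 - 350*I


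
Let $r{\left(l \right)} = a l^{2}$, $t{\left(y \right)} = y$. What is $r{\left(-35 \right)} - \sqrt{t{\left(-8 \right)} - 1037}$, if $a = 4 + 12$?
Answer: $19600 - i \sqrt{1045} \approx 19600.0 - 32.326 i$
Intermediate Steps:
$a = 16$
$r{\left(l \right)} = 16 l^{2}$
$r{\left(-35 \right)} - \sqrt{t{\left(-8 \right)} - 1037} = 16 \left(-35\right)^{2} - \sqrt{-8 - 1037} = 16 \cdot 1225 - \sqrt{-1045} = 19600 - i \sqrt{1045}$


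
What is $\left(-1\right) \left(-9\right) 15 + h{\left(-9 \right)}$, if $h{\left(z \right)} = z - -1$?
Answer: $127$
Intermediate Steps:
$h{\left(z \right)} = 1 + z$ ($h{\left(z \right)} = z + 1 = 1 + z$)
$\left(-1\right) \left(-9\right) 15 + h{\left(-9 \right)} = \left(-1\right) \left(-9\right) 15 + \left(1 - 9\right) = 9 \cdot 15 - 8 = 135 - 8 = 127$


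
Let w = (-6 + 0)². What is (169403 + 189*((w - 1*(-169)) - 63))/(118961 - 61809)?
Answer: 196241/57152 ≈ 3.4337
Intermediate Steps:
w = 36 (w = (-6)² = 36)
(169403 + 189*((w - 1*(-169)) - 63))/(118961 - 61809) = (169403 + 189*((36 - 1*(-169)) - 63))/(118961 - 61809) = (169403 + 189*((36 + 169) - 63))/57152 = (169403 + 189*(205 - 63))*(1/57152) = (169403 + 189*142)*(1/57152) = (169403 + 26838)*(1/57152) = 196241*(1/57152) = 196241/57152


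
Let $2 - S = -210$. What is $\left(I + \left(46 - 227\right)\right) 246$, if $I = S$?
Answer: $7626$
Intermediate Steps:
$S = 212$ ($S = 2 - -210 = 2 + 210 = 212$)
$I = 212$
$\left(I + \left(46 - 227\right)\right) 246 = \left(212 + \left(46 - 227\right)\right) 246 = \left(212 - 181\right) 246 = 31 \cdot 246 = 7626$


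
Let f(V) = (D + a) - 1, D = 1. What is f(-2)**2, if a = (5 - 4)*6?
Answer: 36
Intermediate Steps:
a = 6 (a = 1*6 = 6)
f(V) = 6 (f(V) = (1 + 6) - 1 = 7 - 1 = 6)
f(-2)**2 = 6**2 = 36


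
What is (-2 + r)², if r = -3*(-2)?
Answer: 16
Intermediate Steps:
r = 6
(-2 + r)² = (-2 + 6)² = 4² = 16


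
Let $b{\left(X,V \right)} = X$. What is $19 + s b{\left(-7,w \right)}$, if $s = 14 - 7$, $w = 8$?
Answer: $-30$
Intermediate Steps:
$s = 7$
$19 + s b{\left(-7,w \right)} = 19 + 7 \left(-7\right) = 19 - 49 = -30$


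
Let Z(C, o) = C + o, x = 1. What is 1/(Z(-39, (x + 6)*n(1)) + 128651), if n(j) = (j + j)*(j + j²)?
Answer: 1/128640 ≈ 7.7736e-6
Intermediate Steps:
n(j) = 2*j*(j + j²) (n(j) = (2*j)*(j + j²) = 2*j*(j + j²))
1/(Z(-39, (x + 6)*n(1)) + 128651) = 1/((-39 + (1 + 6)*(2*1²*(1 + 1))) + 128651) = 1/((-39 + 7*(2*1*2)) + 128651) = 1/((-39 + 7*4) + 128651) = 1/((-39 + 28) + 128651) = 1/(-11 + 128651) = 1/128640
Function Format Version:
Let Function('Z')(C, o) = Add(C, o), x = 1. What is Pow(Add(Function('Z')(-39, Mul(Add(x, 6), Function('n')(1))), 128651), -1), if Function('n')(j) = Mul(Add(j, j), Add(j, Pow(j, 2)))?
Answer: Rational(1, 128640) ≈ 7.7736e-6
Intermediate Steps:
Function('n')(j) = Mul(2, j, Add(j, Pow(j, 2))) (Function('n')(j) = Mul(Mul(2, j), Add(j, Pow(j, 2))) = Mul(2, j, Add(j, Pow(j, 2))))
Pow(Add(Function('Z')(-39, Mul(Add(x, 6), Function('n')(1))), 128651), -1) = Pow(Add(Add(-39, Mul(Add(1, 6), Mul(2, Pow(1, 2), Add(1, 1)))), 128651), -1) = Pow(Add(Add(-39, Mul(7, Mul(2, 1, 2))), 128651), -1) = Pow(Add(Add(-39, Mul(7, 4)), 128651), -1) = Pow(Add(Add(-39, 28), 128651), -1) = Pow(Add(-11, 128651), -1) = Pow(128640, -1) = Rational(1, 128640)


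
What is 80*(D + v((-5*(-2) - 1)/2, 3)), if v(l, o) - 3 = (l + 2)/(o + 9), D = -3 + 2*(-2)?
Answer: -830/3 ≈ -276.67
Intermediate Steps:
D = -7 (D = -3 - 4 = -7)
v(l, o) = 3 + (2 + l)/(9 + o) (v(l, o) = 3 + (l + 2)/(o + 9) = 3 + (2 + l)/(9 + o))
80*(D + v((-5*(-2) - 1)/2, 3)) = 80*(-7 + (29 + (-5*(-2) - 1)/2 + 3*3)/(9 + 3)) = 80*(-7 + (29 + (10 - 1)*(1/2) + 9)/12) = 80*(-7 + (29 + 9*(1/2) + 9)/12) = 80*(-7 + (29 + 9/2 + 9)/12) = 80*(-7 + (1/12)*(85/2)) = 80*(-7 + 85/24) = 80*(-83/24) = -830/3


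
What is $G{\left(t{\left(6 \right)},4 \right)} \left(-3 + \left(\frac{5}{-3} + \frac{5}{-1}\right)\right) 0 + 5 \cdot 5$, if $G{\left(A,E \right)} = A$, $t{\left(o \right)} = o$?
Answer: $25$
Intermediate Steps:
$G{\left(t{\left(6 \right)},4 \right)} \left(-3 + \left(\frac{5}{-3} + \frac{5}{-1}\right)\right) 0 + 5 \cdot 5 = 6 \left(-3 + \left(\frac{5}{-3} + \frac{5}{-1}\right)\right) 0 + 5 \cdot 5 = 6 \left(-3 + \left(5 \left(- \frac{1}{3}\right) + 5 \left(-1\right)\right)\right) 0 + 25 = 6 \left(-3 - \frac{20}{3}\right) 0 + 25 = 6 \left(\left(- \frac{29}{3}\right) 0\right) + 25 = 6 \cdot 0 + 25 = 0 + 25 = 25$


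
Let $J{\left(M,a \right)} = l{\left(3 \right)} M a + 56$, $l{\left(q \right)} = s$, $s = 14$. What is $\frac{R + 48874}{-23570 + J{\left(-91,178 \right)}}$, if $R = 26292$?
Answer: $- \frac{37583}{125143} \approx -0.30032$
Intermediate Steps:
$l{\left(q \right)} = 14$
$J{\left(M,a \right)} = 56 + 14 M a$ ($J{\left(M,a \right)} = 14 M a + 56 = 56 + 14 M a$)
$\frac{R + 48874}{-23570 + J{\left(-91,178 \right)}} = \frac{26292 + 48874}{-23570 + \left(56 + 14 \left(-91\right) 178\right)} = \frac{75166}{-23570 + \left(56 - 226772\right)} = \frac{75166}{-23570 - 226716} = \frac{75166}{-250286} = 75166 \left(- \frac{1}{250286}\right) = - \frac{37583}{125143}$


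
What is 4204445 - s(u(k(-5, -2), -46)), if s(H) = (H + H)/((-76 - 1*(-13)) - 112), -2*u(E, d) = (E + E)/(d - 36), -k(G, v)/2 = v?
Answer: 30166892879/7175 ≈ 4.2044e+6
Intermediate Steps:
k(G, v) = -2*v
u(E, d) = -E/(-36 + d) (u(E, d) = -(E + E)/(2*(d - 36)) = -2*E/(2*(-36 + d)) = -E/(-36 + d))
s(H) = -2*H/175 (s(H) = (2*H)/((-76 + 13) - 112) = (2*H)/(-63 - 112) = (2*H)/(-175) = (2*H)*(-1/175) = -2*H/175)
4204445 - s(u(k(-5, -2), -46)) = 4204445 - (-2)*(-(-2*(-2))/(-36 - 46))/175 = 4204445 - (-2)*(-1*4/(-82))/175 = 4204445 - (-2)*(-1*4*(-1/82))/175 = 4204445 - (-2)*2/(175*41) = 4204445 - 1*(-4/7175) = 4204445 + 4/7175 = 30166892879/7175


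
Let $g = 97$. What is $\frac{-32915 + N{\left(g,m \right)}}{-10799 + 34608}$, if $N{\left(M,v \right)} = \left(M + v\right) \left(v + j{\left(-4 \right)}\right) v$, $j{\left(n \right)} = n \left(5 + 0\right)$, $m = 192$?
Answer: $\frac{9511021}{23809} \approx 399.47$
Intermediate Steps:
$j{\left(n \right)} = 5 n$ ($j{\left(n \right)} = n 5 = 5 n$)
$N{\left(M,v \right)} = v \left(-20 + v\right) \left(M + v\right)$ ($N{\left(M,v \right)} = \left(M + v\right) \left(v + 5 \left(-4\right)\right) v = \left(M + v\right) \left(v - 20\right) v = \left(M + v\right) \left(-20 + v\right) v = \left(-20 + v\right) \left(M + v\right) v = v \left(-20 + v\right) \left(M + v\right)$)
$\frac{-32915 + N{\left(g,m \right)}}{-10799 + 34608} = \frac{-32915 + 192 \left(192^{2} - 1940 - 3840 + 97 \cdot 192\right)}{-10799 + 34608} = \frac{-32915 + 192 \left(36864 - 1940 - 3840 + 18624\right)}{23809} = \left(-32915 + 192 \cdot 49708\right) \frac{1}{23809} = \left(-32915 + 9543936\right) \frac{1}{23809} = 9511021 \cdot \frac{1}{23809} = \frac{9511021}{23809}$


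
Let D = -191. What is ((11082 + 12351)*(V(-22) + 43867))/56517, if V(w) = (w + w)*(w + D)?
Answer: 415849829/18839 ≈ 22074.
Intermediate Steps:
V(w) = 2*w*(-191 + w) (V(w) = (w + w)*(w - 191) = (2*w)*(-191 + w) = 2*w*(-191 + w))
((11082 + 12351)*(V(-22) + 43867))/56517 = ((11082 + 12351)*(2*(-22)*(-191 - 22) + 43867))/56517 = (23433*(2*(-22)*(-213) + 43867))*(1/56517) = (23433*(9372 + 43867))*(1/56517) = (23433*53239)*(1/56517) = 1247549487*(1/56517) = 415849829/18839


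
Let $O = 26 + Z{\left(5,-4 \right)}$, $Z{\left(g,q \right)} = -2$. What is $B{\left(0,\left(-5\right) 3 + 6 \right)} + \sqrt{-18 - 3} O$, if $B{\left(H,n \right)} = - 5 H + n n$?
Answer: $81 + 24 i \sqrt{21} \approx 81.0 + 109.98 i$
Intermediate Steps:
$B{\left(H,n \right)} = n^{2} - 5 H$ ($B{\left(H,n \right)} = - 5 H + n^{2} = n^{2} - 5 H$)
$O = 24$ ($O = 26 - 2 = 24$)
$B{\left(0,\left(-5\right) 3 + 6 \right)} + \sqrt{-18 - 3} O = \left(\left(\left(-5\right) 3 + 6\right)^{2} - 0\right) + \sqrt{-18 - 3} \cdot 24 = \left(\left(-15 + 6\right)^{2} + 0\right) + \sqrt{-21} \cdot 24 = \left(\left(-9\right)^{2} + 0\right) + i \sqrt{21} \cdot 24 = \left(81 + 0\right) + 24 i \sqrt{21} = 81 + 24 i \sqrt{21}$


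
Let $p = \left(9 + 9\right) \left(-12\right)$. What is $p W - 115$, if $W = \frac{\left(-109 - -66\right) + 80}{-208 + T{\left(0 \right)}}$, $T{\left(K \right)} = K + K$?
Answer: $- \frac{1991}{26} \approx -76.577$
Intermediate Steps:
$T{\left(K \right)} = 2 K$
$W = - \frac{37}{208}$ ($W = \frac{\left(-109 - -66\right) + 80}{-208 + 2 \cdot 0} = \frac{\left(-109 + 66\right) + 80}{-208 + 0} = \frac{-43 + 80}{-208} = 37 \left(- \frac{1}{208}\right) = - \frac{37}{208} \approx -0.17788$)
$p = -216$ ($p = 18 \left(-12\right) = -216$)
$p W - 115 = \left(-216\right) \left(- \frac{37}{208}\right) - 115 = \frac{999}{26} - 115 = - \frac{1991}{26}$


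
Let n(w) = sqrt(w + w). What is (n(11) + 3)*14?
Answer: 42 + 14*sqrt(22) ≈ 107.67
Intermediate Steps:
n(w) = sqrt(2)*sqrt(w) (n(w) = sqrt(2*w) = sqrt(2)*sqrt(w))
(n(11) + 3)*14 = (sqrt(2)*sqrt(11) + 3)*14 = (sqrt(22) + 3)*14 = (3 + sqrt(22))*14 = 42 + 14*sqrt(22)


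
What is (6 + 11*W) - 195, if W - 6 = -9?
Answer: -222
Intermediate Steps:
W = -3 (W = 6 - 9 = -3)
(6 + 11*W) - 195 = (6 + 11*(-3)) - 195 = (6 - 33) - 195 = -27 - 195 = -222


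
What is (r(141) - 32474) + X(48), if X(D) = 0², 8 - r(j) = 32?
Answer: -32498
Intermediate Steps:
r(j) = -24 (r(j) = 8 - 1*32 = 8 - 32 = -24)
X(D) = 0
(r(141) - 32474) + X(48) = (-24 - 32474) + 0 = -32498 + 0 = -32498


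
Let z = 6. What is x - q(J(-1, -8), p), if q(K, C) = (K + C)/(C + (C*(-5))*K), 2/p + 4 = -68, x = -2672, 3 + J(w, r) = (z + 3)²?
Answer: -1042215/389 ≈ -2679.2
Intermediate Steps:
J(w, r) = 78 (J(w, r) = -3 + (6 + 3)² = -3 + 9² = -3 + 81 = 78)
p = -1/36 (p = 2/(-4 - 68) = 2/(-72) = 2*(-1/72) = -1/36 ≈ -0.027778)
q(K, C) = (C + K)/(C - 5*C*K) (q(K, C) = (C + K)/(C + (-5*C)*K) = (C + K)/(C - 5*C*K))
x - q(J(-1, -8), p) = -2672 - (-1*(-1/36) - 1*78)/((-1/36)*(-1 + 5*78)) = -2672 - (-36)*(1/36 - 78)/(-1 + 390) = -2672 - (-36)*(-2807)/(389*36) = -2672 - 1*2807/389 = -2672 - 2807/389 = -1042215/389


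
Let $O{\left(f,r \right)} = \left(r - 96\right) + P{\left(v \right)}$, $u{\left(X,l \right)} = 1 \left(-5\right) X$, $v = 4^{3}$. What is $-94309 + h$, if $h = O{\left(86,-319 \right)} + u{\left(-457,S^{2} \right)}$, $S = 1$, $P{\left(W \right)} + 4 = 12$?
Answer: $-92431$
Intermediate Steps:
$v = 64$
$P{\left(W \right)} = 8$ ($P{\left(W \right)} = -4 + 12 = 8$)
$u{\left(X,l \right)} = - 5 X$
$O{\left(f,r \right)} = -88 + r$ ($O{\left(f,r \right)} = \left(r - 96\right) + 8 = \left(-96 + r\right) + 8 = -88 + r$)
$h = 1878$ ($h = \left(-88 - 319\right) - -2285 = -407 + 2285 = 1878$)
$-94309 + h = -94309 + 1878 = -92431$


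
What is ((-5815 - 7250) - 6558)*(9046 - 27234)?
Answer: 356903124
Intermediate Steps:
((-5815 - 7250) - 6558)*(9046 - 27234) = (-13065 - 6558)*(-18188) = -19623*(-18188) = 356903124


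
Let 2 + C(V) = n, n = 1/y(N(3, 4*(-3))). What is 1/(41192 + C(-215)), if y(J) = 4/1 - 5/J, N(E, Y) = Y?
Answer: 53/2183082 ≈ 2.4278e-5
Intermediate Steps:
y(J) = 4 - 5/J (y(J) = 4*1 - 5/J = 4 - 5/J)
n = 12/53 (n = 1/(4 - 5/(4*(-3))) = 1/(4 - 5/(-12)) = 1/(4 - 5*(-1/12)) = 1/(4 + 5/12) = 1/(53/12) = 12/53 ≈ 0.22642)
C(V) = -94/53 (C(V) = -2 + 12/53 = -94/53)
1/(41192 + C(-215)) = 1/(41192 - 94/53) = 1/(2183082/53) = 53/2183082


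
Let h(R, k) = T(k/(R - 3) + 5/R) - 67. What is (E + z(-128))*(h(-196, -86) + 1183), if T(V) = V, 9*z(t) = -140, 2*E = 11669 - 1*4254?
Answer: 964579372625/234024 ≈ 4.1217e+6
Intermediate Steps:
E = 7415/2 (E = (11669 - 1*4254)/2 = (11669 - 4254)/2 = (1/2)*7415 = 7415/2 ≈ 3707.5)
z(t) = -140/9 (z(t) = (1/9)*(-140) = -140/9)
h(R, k) = -67 + 5/R + k/(-3 + R) (h(R, k) = (k/(R - 3) + 5/R) - 67 = (k/(-3 + R) + 5/R) - 67 = (5/R + k/(-3 + R)) - 67 = -67 + 5/R + k/(-3 + R))
(E + z(-128))*(h(-196, -86) + 1183) = (7415/2 - 140/9)*((-15 - 67*(-196)**2 + 206*(-196) - 196*(-86))/((-196)*(-3 - 196)) + 1183) = 66455*(-1/196*(-15 - 67*38416 - 40376 + 16856)/(-199) + 1183)/18 = 66455*(-1/196*(-1/199)*(-15 - 2573872 - 40376 + 16856) + 1183)/18 = 66455*(-1/196*(-1/199)*(-2597407) + 1183)/18 = 66455*(-2597407/39004 + 1183)/18 = (66455/18)*(43544325/39004) = 964579372625/234024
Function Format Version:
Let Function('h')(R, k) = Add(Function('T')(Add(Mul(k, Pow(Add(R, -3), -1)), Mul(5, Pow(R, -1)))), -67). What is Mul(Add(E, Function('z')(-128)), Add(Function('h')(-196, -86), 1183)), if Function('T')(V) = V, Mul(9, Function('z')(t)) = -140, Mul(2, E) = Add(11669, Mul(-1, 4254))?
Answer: Rational(964579372625, 234024) ≈ 4.1217e+6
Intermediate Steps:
E = Rational(7415, 2) (E = Mul(Rational(1, 2), Add(11669, Mul(-1, 4254))) = Mul(Rational(1, 2), Add(11669, -4254)) = Mul(Rational(1, 2), 7415) = Rational(7415, 2) ≈ 3707.5)
Function('z')(t) = Rational(-140, 9) (Function('z')(t) = Mul(Rational(1, 9), -140) = Rational(-140, 9))
Function('h')(R, k) = Add(-67, Mul(5, Pow(R, -1)), Mul(k, Pow(Add(-3, R), -1))) (Function('h')(R, k) = Add(Add(Mul(k, Pow(Add(R, -3), -1)), Mul(5, Pow(R, -1))), -67) = Add(Add(Mul(k, Pow(Add(-3, R), -1)), Mul(5, Pow(R, -1))), -67) = Add(Add(Mul(5, Pow(R, -1)), Mul(k, Pow(Add(-3, R), -1))), -67) = Add(-67, Mul(5, Pow(R, -1)), Mul(k, Pow(Add(-3, R), -1))))
Mul(Add(E, Function('z')(-128)), Add(Function('h')(-196, -86), 1183)) = Mul(Add(Rational(7415, 2), Rational(-140, 9)), Add(Mul(Pow(-196, -1), Pow(Add(-3, -196), -1), Add(-15, Mul(-67, Pow(-196, 2)), Mul(206, -196), Mul(-196, -86))), 1183)) = Mul(Rational(66455, 18), Add(Mul(Rational(-1, 196), Pow(-199, -1), Add(-15, Mul(-67, 38416), -40376, 16856)), 1183)) = Mul(Rational(66455, 18), Add(Mul(Rational(-1, 196), Rational(-1, 199), Add(-15, -2573872, -40376, 16856)), 1183)) = Mul(Rational(66455, 18), Add(Mul(Rational(-1, 196), Rational(-1, 199), -2597407), 1183)) = Mul(Rational(66455, 18), Add(Rational(-2597407, 39004), 1183)) = Mul(Rational(66455, 18), Rational(43544325, 39004)) = Rational(964579372625, 234024)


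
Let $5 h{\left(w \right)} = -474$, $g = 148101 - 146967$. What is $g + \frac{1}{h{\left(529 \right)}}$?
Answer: $\frac{537511}{474} \approx 1134.0$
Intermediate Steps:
$g = 1134$ ($g = 148101 - 146967 = 1134$)
$h{\left(w \right)} = - \frac{474}{5}$ ($h{\left(w \right)} = \frac{1}{5} \left(-474\right) = - \frac{474}{5}$)
$g + \frac{1}{h{\left(529 \right)}} = 1134 + \frac{1}{- \frac{474}{5}} = 1134 - \frac{5}{474} = \frac{537511}{474}$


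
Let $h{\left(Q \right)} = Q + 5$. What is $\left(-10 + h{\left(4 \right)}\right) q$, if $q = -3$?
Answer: $3$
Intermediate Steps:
$h{\left(Q \right)} = 5 + Q$
$\left(-10 + h{\left(4 \right)}\right) q = \left(-10 + \left(5 + 4\right)\right) \left(-3\right) = \left(-10 + 9\right) \left(-3\right) = \left(-1\right) \left(-3\right) = 3$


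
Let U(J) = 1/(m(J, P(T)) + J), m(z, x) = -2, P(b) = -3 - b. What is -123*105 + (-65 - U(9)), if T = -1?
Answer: -90861/7 ≈ -12980.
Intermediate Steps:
U(J) = 1/(-2 + J)
-123*105 + (-65 - U(9)) = -123*105 + (-65 - 1/(-2 + 9)) = -12915 + (-65 - 1/7) = -12915 - 456/7 = -90861/7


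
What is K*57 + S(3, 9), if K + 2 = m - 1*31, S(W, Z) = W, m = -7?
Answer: -2277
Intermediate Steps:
K = -40 (K = -2 + (-7 - 1*31) = -2 + (-7 - 31) = -2 - 38 = -40)
K*57 + S(3, 9) = -40*57 + 3 = -2280 + 3 = -2277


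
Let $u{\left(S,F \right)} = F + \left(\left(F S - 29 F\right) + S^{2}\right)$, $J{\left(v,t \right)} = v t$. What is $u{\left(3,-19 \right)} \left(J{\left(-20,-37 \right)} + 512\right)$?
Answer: $605968$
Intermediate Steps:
$J{\left(v,t \right)} = t v$
$u{\left(S,F \right)} = S^{2} - 28 F + F S$ ($u{\left(S,F \right)} = F + \left(\left(- 29 F + F S\right) + S^{2}\right) = F + \left(S^{2} - 29 F + F S\right) = S^{2} - 28 F + F S$)
$u{\left(3,-19 \right)} \left(J{\left(-20,-37 \right)} + 512\right) = \left(3^{2} - -532 - 57\right) \left(\left(-37\right) \left(-20\right) + 512\right) = \left(9 + 532 - 57\right) \left(740 + 512\right) = 484 \cdot 1252 = 605968$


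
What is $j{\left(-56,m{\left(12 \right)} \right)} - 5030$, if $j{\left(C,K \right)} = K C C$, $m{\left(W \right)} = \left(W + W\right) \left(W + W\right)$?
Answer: $1801306$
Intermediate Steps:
$m{\left(W \right)} = 4 W^{2}$ ($m{\left(W \right)} = 2 W 2 W = 4 W^{2}$)
$j{\left(C,K \right)} = K C^{2}$ ($j{\left(C,K \right)} = C K C = K C^{2}$)
$j{\left(-56,m{\left(12 \right)} \right)} - 5030 = 4 \cdot 12^{2} \left(-56\right)^{2} - 5030 = 4 \cdot 144 \cdot 3136 - 5030 = 576 \cdot 3136 - 5030 = 1806336 - 5030 = 1801306$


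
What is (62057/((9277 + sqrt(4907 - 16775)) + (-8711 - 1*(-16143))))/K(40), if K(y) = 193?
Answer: 1036910413/53886091957 - 124114*I*sqrt(2967)/53886091957 ≈ 0.019243 - 0.00012546*I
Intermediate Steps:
(62057/((9277 + sqrt(4907 - 16775)) + (-8711 - 1*(-16143))))/K(40) = (62057/((9277 + sqrt(4907 - 16775)) + (-8711 - 1*(-16143))))/193 = (62057/((9277 + sqrt(-11868)) + (-8711 + 16143)))*(1/193) = (62057/((9277 + 2*I*sqrt(2967)) + 7432))*(1/193) = (62057/(16709 + 2*I*sqrt(2967)))*(1/193) = 62057/(193*(16709 + 2*I*sqrt(2967)))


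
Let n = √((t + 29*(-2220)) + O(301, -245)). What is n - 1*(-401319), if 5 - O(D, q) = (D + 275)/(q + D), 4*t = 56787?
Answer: 401319 + I*√9836953/14 ≈ 4.0132e+5 + 224.03*I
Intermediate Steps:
t = 56787/4 (t = (¼)*56787 = 56787/4 ≈ 14197.)
O(D, q) = 5 - (275 + D)/(D + q) (O(D, q) = 5 - (D + 275)/(q + D) = 5 - (275 + D)/(D + q))
n = I*√9836953/14 (n = √((56787/4 + 29*(-2220)) + (-275 + 4*301 + 5*(-245))/(301 - 245)) = √((56787/4 - 64380) + (-275 + 1204 - 1225)/56) = √(-200733/4 + (1/56)*(-296)) = √(-200733/4 - 37/7) = √(-1405279/28) = I*√9836953/14 ≈ 224.03*I)
n - 1*(-401319) = I*√9836953/14 - 1*(-401319) = I*√9836953/14 + 401319 = 401319 + I*√9836953/14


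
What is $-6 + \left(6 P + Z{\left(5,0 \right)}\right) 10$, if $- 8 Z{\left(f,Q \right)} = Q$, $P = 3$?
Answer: $174$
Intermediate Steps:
$Z{\left(f,Q \right)} = - \frac{Q}{8}$
$-6 + \left(6 P + Z{\left(5,0 \right)}\right) 10 = -6 + \left(6 \cdot 3 - 0\right) 10 = -6 + \left(18 + 0\right) 10 = -6 + 18 \cdot 10 = -6 + 180 = 174$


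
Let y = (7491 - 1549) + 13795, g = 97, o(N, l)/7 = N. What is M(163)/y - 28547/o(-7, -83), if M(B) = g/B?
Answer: 91839443410/157639419 ≈ 582.59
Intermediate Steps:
o(N, l) = 7*N
y = 19737 (y = 5942 + 13795 = 19737)
M(B) = 97/B
M(163)/y - 28547/o(-7, -83) = (97/163)/19737 - 28547/(7*(-7)) = (97*(1/163))*(1/19737) - 28547/(-49) = (97/163)*(1/19737) - 28547*(-1/49) = 97/3217131 + 28547/49 = 91839443410/157639419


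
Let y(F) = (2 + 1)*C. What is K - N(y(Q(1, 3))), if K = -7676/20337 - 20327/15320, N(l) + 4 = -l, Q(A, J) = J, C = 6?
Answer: 6323395961/311562840 ≈ 20.296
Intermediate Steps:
y(F) = 18 (y(F) = (2 + 1)*6 = 3*6 = 18)
N(l) = -4 - l
K = -530986519/311562840 (K = -7676*1/20337 - 20327*1/15320 = -7676/20337 - 20327/15320 = -530986519/311562840 ≈ -1.7043)
K - N(y(Q(1, 3))) = -530986519/311562840 - (-4 - 1*18) = -530986519/311562840 - (-4 - 18) = -530986519/311562840 - 1*(-22) = -530986519/311562840 + 22 = 6323395961/311562840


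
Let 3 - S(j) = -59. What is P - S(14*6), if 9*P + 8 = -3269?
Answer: -3835/9 ≈ -426.11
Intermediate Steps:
P = -3277/9 (P = -8/9 + (1/9)*(-3269) = -8/9 - 3269/9 = -3277/9 ≈ -364.11)
S(j) = 62 (S(j) = 3 - 1*(-59) = 3 + 59 = 62)
P - S(14*6) = -3277/9 - 1*62 = -3277/9 - 62 = -3835/9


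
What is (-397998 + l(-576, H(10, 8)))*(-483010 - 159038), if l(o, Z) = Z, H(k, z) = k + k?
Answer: 255520978944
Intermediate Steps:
H(k, z) = 2*k
(-397998 + l(-576, H(10, 8)))*(-483010 - 159038) = (-397998 + 2*10)*(-483010 - 159038) = (-397998 + 20)*(-642048) = -397978*(-642048) = 255520978944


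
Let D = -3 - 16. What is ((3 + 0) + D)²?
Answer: 256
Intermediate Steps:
D = -19
((3 + 0) + D)² = ((3 + 0) - 19)² = (3 - 19)² = (-16)² = 256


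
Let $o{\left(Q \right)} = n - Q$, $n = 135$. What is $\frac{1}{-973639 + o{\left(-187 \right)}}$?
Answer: $- \frac{1}{973317} \approx -1.0274 \cdot 10^{-6}$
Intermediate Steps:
$o{\left(Q \right)} = 135 - Q$
$\frac{1}{-973639 + o{\left(-187 \right)}} = \frac{1}{-973639 + \left(135 - -187\right)} = \frac{1}{-973639 + \left(135 + 187\right)} = \frac{1}{-973639 + 322} = \frac{1}{-973317} = - \frac{1}{973317}$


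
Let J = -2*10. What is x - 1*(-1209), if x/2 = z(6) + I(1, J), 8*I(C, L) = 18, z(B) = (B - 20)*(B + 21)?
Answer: 915/2 ≈ 457.50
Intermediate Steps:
z(B) = (-20 + B)*(21 + B)
J = -20
I(C, L) = 9/4 (I(C, L) = (1/8)*18 = 9/4)
x = -1503/2 (x = 2*((-420 + 6 + 6**2) + 9/4) = 2*((-420 + 6 + 36) + 9/4) = 2*(-378 + 9/4) = 2*(-1503/4) = -1503/2 ≈ -751.50)
x - 1*(-1209) = -1503/2 - 1*(-1209) = -1503/2 + 1209 = 915/2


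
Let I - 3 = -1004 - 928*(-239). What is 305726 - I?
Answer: 84935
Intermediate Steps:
I = 220791 (I = 3 + (-1004 - 928*(-239)) = 3 + (-1004 + 221792) = 3 + 220788 = 220791)
305726 - I = 305726 - 1*220791 = 305726 - 220791 = 84935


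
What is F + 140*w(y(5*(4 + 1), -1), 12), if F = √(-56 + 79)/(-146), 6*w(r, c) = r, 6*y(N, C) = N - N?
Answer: -√23/146 ≈ -0.032848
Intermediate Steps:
y(N, C) = 0 (y(N, C) = (N - N)/6 = (⅙)*0 = 0)
w(r, c) = r/6
F = -√23/146 (F = √23*(-1/146) = -√23/146 ≈ -0.032848)
F + 140*w(y(5*(4 + 1), -1), 12) = -√23/146 + 140*((⅙)*0) = -√23/146 + 140*0 = -√23/146 + 0 = -√23/146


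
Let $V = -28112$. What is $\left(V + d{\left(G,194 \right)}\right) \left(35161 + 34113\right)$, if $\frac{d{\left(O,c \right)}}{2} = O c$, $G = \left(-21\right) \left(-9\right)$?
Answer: $3132570280$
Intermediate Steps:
$G = 189$
$d{\left(O,c \right)} = 2 O c$
$\left(V + d{\left(G,194 \right)}\right) \left(35161 + 34113\right) = \left(-28112 + 2 \cdot 189 \cdot 194\right) \left(35161 + 34113\right) = \left(-28112 + 73332\right) 69274 = 45220 \cdot 69274 = 3132570280$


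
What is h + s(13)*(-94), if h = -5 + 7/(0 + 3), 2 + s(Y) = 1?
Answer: 274/3 ≈ 91.333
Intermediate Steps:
s(Y) = -1 (s(Y) = -2 + 1 = -1)
h = -8/3 (h = -5 + 7/3 = -8/3 ≈ -2.6667)
h + s(13)*(-94) = -8/3 - 1*(-94) = -8/3 + 94 = 274/3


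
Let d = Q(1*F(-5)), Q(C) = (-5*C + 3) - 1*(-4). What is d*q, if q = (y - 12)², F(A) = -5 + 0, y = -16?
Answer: 25088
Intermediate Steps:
F(A) = -5
Q(C) = 7 - 5*C (Q(C) = (3 - 5*C) + 4 = 7 - 5*C)
d = 32 (d = 7 - 5*(-5) = 7 + 25 = 32)
q = 784 (q = (-16 - 12)² = (-28)² = 784)
d*q = 32*784 = 25088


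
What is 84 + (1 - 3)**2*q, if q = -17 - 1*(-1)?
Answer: 20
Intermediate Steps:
q = -16 (q = -17 + 1 = -16)
84 + (1 - 3)**2*q = 84 + (1 - 3)**2*(-16) = 84 + (-2)**2*(-16) = 84 + 4*(-16) = 84 - 64 = 20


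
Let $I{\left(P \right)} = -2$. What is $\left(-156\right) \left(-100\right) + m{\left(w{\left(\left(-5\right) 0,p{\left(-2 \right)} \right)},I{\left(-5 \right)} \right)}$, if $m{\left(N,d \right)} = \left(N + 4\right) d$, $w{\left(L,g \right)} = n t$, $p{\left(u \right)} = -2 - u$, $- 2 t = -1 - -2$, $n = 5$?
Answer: $15597$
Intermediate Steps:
$t = - \frac{1}{2}$ ($t = - \frac{-1 - -2}{2} = - \frac{-1 + 2}{2} = \left(- \frac{1}{2}\right) 1 = - \frac{1}{2} \approx -0.5$)
$w{\left(L,g \right)} = - \frac{5}{2}$ ($w{\left(L,g \right)} = 5 \left(- \frac{1}{2}\right) = - \frac{5}{2}$)
$m{\left(N,d \right)} = d \left(4 + N\right)$ ($m{\left(N,d \right)} = \left(4 + N\right) d = d \left(4 + N\right)$)
$\left(-156\right) \left(-100\right) + m{\left(w{\left(\left(-5\right) 0,p{\left(-2 \right)} \right)},I{\left(-5 \right)} \right)} = \left(-156\right) \left(-100\right) - 2 \left(4 - \frac{5}{2}\right) = 15600 - 3 = 15597$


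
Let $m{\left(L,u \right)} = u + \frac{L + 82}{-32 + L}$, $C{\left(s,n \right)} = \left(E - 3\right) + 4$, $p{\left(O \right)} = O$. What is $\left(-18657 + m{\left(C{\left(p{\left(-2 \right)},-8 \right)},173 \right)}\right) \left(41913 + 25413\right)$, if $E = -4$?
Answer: $- \frac{6223028742}{5} \approx -1.2446 \cdot 10^{9}$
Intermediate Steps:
$C{\left(s,n \right)} = -3$ ($C{\left(s,n \right)} = \left(-4 - 3\right) + 4 = -7 + 4 = -3$)
$m{\left(L,u \right)} = u + \frac{82 + L}{-32 + L}$
$\left(-18657 + m{\left(C{\left(p{\left(-2 \right)},-8 \right)},173 \right)}\right) \left(41913 + 25413\right) = \left(-18657 + \frac{82 - 3 - 5536 - 519}{-32 - 3}\right) \left(41913 + 25413\right) = \left(-18657 + \frac{82 - 3 - 5536 - 519}{-35}\right) 67326 = \left(-18657 - - \frac{5976}{35}\right) 67326 = \left(-18657 + \frac{5976}{35}\right) 67326 = \left(- \frac{647019}{35}\right) 67326 = - \frac{6223028742}{5}$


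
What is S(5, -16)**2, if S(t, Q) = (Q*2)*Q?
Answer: 262144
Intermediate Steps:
S(t, Q) = 2*Q**2 (S(t, Q) = (2*Q)*Q = 2*Q**2)
S(5, -16)**2 = (2*(-16)**2)**2 = (2*256)**2 = 512**2 = 262144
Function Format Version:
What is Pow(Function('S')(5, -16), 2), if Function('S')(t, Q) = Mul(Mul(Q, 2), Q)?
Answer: 262144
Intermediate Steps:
Function('S')(t, Q) = Mul(2, Pow(Q, 2)) (Function('S')(t, Q) = Mul(Mul(2, Q), Q) = Mul(2, Pow(Q, 2)))
Pow(Function('S')(5, -16), 2) = Pow(Mul(2, Pow(-16, 2)), 2) = Pow(Mul(2, 256), 2) = Pow(512, 2) = 262144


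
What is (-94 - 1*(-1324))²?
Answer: 1512900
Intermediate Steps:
(-94 - 1*(-1324))² = (-94 + 1324)² = 1230² = 1512900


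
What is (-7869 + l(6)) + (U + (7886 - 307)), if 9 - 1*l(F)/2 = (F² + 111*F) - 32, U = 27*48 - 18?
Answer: -334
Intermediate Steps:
U = 1278 (U = 1296 - 18 = 1278)
l(F) = 82 - 222*F - 2*F² (l(F) = 18 - 2*((F² + 111*F) - 32) = 18 - 2*(-32 + F² + 111*F) = 18 + (64 - 222*F - 2*F²) = 82 - 222*F - 2*F²)
(-7869 + l(6)) + (U + (7886 - 307)) = (-7869 + (82 - 222*6 - 2*6²)) + (1278 + (7886 - 307)) = (-7869 + (82 - 1332 - 2*36)) + (1278 + 7579) = (-7869 + (82 - 1332 - 72)) + 8857 = (-7869 - 1322) + 8857 = -9191 + 8857 = -334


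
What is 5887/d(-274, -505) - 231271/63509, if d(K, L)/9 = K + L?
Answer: -48666304/10860039 ≈ -4.4812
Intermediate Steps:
d(K, L) = 9*K + 9*L (d(K, L) = 9*(K + L) = 9*K + 9*L)
5887/d(-274, -505) - 231271/63509 = 5887/(9*(-274) + 9*(-505)) - 231271/63509 = 5887/(-2466 - 4545) - 231271*1/63509 = 5887/(-7011) - 231271/63509 = 5887*(-1/7011) - 231271/63509 = -5887/7011 - 231271/63509 = -48666304/10860039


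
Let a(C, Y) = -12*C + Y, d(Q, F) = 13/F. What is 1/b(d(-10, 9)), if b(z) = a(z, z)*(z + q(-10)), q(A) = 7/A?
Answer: -810/9581 ≈ -0.084542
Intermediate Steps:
a(C, Y) = Y - 12*C
b(z) = -11*z*(-7/10 + z) (b(z) = (z - 12*z)*(z + 7/(-10)) = (-11*z)*(z + 7*(-⅒)) = (-11*z)*(z - 7/10) = (-11*z)*(-7/10 + z) = -11*z*(-7/10 + z))
1/b(d(-10, 9)) = 1/(11*(13/9)*(7 - 130/9)/10) = 1/(11*(13*(⅑))*(7 - 130/9)/10) = 1/((11/10)*(13/9)*(7 - 10*13/9)) = 1/((11/10)*(13/9)*(7 - 130/9)) = 1/((11/10)*(13/9)*(-67/9)) = 1/(-9581/810) = -810/9581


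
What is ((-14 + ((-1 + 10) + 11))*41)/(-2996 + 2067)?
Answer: -246/929 ≈ -0.26480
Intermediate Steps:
((-14 + ((-1 + 10) + 11))*41)/(-2996 + 2067) = ((-14 + (9 + 11))*41)/(-929) = ((-14 + 20)*41)*(-1/929) = (6*41)*(-1/929) = 246*(-1/929) = -246/929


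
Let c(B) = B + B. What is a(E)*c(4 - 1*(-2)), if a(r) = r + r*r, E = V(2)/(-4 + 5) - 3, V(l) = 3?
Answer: 0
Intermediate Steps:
E = 0 (E = 3/(-4 + 5) - 3 = 3/1 - 3 = 3*1 - 3 = 3 - 3 = 0)
a(r) = r + r²
c(B) = 2*B
a(E)*c(4 - 1*(-2)) = (0*(1 + 0))*(2*(4 - 1*(-2))) = (0*1)*(2*(4 + 2)) = 0*(2*6) = 0*12 = 0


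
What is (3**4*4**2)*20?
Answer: 25920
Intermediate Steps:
(3**4*4**2)*20 = (81*16)*20 = 1296*20 = 25920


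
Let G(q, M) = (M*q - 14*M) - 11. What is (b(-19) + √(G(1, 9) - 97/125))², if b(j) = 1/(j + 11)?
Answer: (-25 + 8*I*√80485)²/40000 ≈ -128.76 - 2.837*I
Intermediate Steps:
b(j) = 1/(11 + j)
G(q, M) = -11 - 14*M + M*q (G(q, M) = (-14*M + M*q) - 11 = -11 - 14*M + M*q)
(b(-19) + √(G(1, 9) - 97/125))² = (1/(11 - 19) + √((-11 - 14*9 + 9*1) - 97/125))² = (1/(-8) + √((-11 - 126 + 9) - 97*1/125))² = (-⅛ + √(-128 - 97/125))² = (-⅛ + √(-16097/125))² = (-⅛ + I*√80485/25)²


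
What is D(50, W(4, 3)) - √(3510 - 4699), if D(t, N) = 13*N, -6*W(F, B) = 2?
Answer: -13/3 - I*√1189 ≈ -4.3333 - 34.482*I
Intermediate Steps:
W(F, B) = -⅓ (W(F, B) = -⅙*2 = -⅓)
D(50, W(4, 3)) - √(3510 - 4699) = 13*(-⅓) - √(3510 - 4699) = -13/3 - √(-1189) = -13/3 - I*√1189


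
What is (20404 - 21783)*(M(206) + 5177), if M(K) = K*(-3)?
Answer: -6286861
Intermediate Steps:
M(K) = -3*K
(20404 - 21783)*(M(206) + 5177) = (20404 - 21783)*(-3*206 + 5177) = -1379*(-618 + 5177) = -1379*4559 = -6286861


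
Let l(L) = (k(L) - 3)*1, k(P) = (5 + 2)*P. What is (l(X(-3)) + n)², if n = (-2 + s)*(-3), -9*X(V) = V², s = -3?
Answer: 25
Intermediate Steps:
k(P) = 7*P
X(V) = -V²/9
l(L) = -3 + 7*L (l(L) = (7*L - 3)*1 = (-3 + 7*L)*1 = -3 + 7*L)
n = 15 (n = (-2 - 3)*(-3) = -5*(-3) = 15)
(l(X(-3)) + n)² = ((-3 + 7*(-⅑*(-3)²)) + 15)² = ((-3 + 7*(-⅑*9)) + 15)² = ((-3 + 7*(-1)) + 15)² = ((-3 - 7) + 15)² = (-10 + 15)² = 5² = 25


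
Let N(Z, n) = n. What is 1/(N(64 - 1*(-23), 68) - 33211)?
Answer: -1/33143 ≈ -3.0172e-5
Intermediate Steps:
1/(N(64 - 1*(-23), 68) - 33211) = 1/(68 - 33211) = 1/(-33143) = -1/33143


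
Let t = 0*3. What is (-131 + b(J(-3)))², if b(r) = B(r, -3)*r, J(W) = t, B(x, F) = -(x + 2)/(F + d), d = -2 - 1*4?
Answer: 17161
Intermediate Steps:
d = -6 (d = -2 - 4 = -6)
B(x, F) = -(2 + x)/(-6 + F) (B(x, F) = -(x + 2)/(F - 6) = -(2 + x)/(-6 + F))
t = 0
J(W) = 0
b(r) = r*(2/9 + r/9) (b(r) = ((-2 - r)/(-6 - 3))*r = ((-2 - r)/(-9))*r = (-(-2 - r)/9)*r = (2/9 + r/9)*r = r*(2/9 + r/9))
(-131 + b(J(-3)))² = (-131 + (⅑)*0*(2 + 0))² = (-131 + (⅑)*0*2)² = (-131 + 0)² = (-131)² = 17161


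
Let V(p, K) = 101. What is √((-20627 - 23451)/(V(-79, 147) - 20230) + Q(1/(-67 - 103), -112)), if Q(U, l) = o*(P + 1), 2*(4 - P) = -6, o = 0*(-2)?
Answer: √887246062/20129 ≈ 1.4798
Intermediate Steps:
o = 0
P = 7 (P = 4 - ½*(-6) = 4 + 3 = 7)
Q(U, l) = 0 (Q(U, l) = 0*(7 + 1) = 0*8 = 0)
√((-20627 - 23451)/(V(-79, 147) - 20230) + Q(1/(-67 - 103), -112)) = √((-20627 - 23451)/(101 - 20230) + 0) = √(-44078/(-20129) + 0) = √(-44078*(-1/20129) + 0) = √(44078/20129 + 0) = √(44078/20129) = √887246062/20129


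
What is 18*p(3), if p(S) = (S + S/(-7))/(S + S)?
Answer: 54/7 ≈ 7.7143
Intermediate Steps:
p(S) = 3/7 (p(S) = (S + S*(-⅐))/((2*S)) = (S - S/7)*(1/(2*S)) = (6*S/7)*(1/(2*S)) = 3/7)
18*p(3) = 18*(3/7) = 54/7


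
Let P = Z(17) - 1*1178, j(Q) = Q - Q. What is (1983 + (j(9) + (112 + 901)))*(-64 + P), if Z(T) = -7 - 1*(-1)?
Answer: -3739008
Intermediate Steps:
Z(T) = -6 (Z(T) = -7 + 1 = -6)
j(Q) = 0
P = -1184 (P = -6 - 1*1178 = -6 - 1178 = -1184)
(1983 + (j(9) + (112 + 901)))*(-64 + P) = (1983 + (0 + (112 + 901)))*(-64 - 1184) = (1983 + (0 + 1013))*(-1248) = (1983 + 1013)*(-1248) = 2996*(-1248) = -3739008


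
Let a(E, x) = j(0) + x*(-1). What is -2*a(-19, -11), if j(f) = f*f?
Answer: -22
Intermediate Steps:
j(f) = f²
a(E, x) = -x (a(E, x) = 0² + x*(-1) = 0 - x = -x)
-2*a(-19, -11) = -(-2)*(-11) = -2*11 = -22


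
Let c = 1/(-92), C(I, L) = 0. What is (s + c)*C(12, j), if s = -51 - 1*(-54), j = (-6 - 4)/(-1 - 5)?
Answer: 0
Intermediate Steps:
j = 5/3 (j = -10/(-6) = -10*(-1/6) = 5/3 ≈ 1.6667)
c = -1/92 ≈ -0.010870
s = 3 (s = -51 + 54 = 3)
(s + c)*C(12, j) = (3 - 1/92)*0 = (275/92)*0 = 0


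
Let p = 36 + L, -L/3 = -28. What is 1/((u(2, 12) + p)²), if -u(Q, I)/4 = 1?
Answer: 1/13456 ≈ 7.4316e-5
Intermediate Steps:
L = 84 (L = -3*(-28) = 84)
u(Q, I) = -4 (u(Q, I) = -4*1 = -4)
p = 120 (p = 36 + 84 = 120)
1/((u(2, 12) + p)²) = 1/((-4 + 120)²) = 1/(116²) = 1/13456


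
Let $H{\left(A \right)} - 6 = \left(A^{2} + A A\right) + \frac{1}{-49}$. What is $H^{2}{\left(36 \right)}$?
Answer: $\frac{16205544601}{2401} \approx 6.7495 \cdot 10^{6}$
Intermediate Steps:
$H{\left(A \right)} = \frac{293}{49} + 2 A^{2}$ ($H{\left(A \right)} = 6 + \left(\left(A^{2} + A A\right) + \frac{1}{-49}\right) = 6 + \left(\left(A^{2} + A^{2}\right) - \frac{1}{49}\right) = 6 + \left(2 A^{2} - \frac{1}{49}\right) = 6 + \left(- \frac{1}{49} + 2 A^{2}\right) = \frac{293}{49} + 2 A^{2}$)
$H^{2}{\left(36 \right)} = \left(\frac{293}{49} + 2 \cdot 36^{2}\right)^{2} = \left(\frac{293}{49} + 2 \cdot 1296\right)^{2} = \left(\frac{293}{49} + 2592\right)^{2} = \left(\frac{127301}{49}\right)^{2} = \frac{16205544601}{2401}$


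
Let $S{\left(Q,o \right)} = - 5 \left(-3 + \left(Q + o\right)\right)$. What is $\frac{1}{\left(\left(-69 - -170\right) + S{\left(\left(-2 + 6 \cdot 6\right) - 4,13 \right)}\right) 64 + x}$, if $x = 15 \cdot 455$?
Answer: $\frac{1}{489} \approx 0.002045$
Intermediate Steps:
$S{\left(Q,o \right)} = 15 - 5 Q - 5 o$ ($S{\left(Q,o \right)} = - 5 \left(-3 + Q + o\right) = 15 - 5 Q - 5 o$)
$x = 6825$
$\frac{1}{\left(\left(-69 - -170\right) + S{\left(\left(-2 + 6 \cdot 6\right) - 4,13 \right)}\right) 64 + x} = \frac{1}{\left(\left(-69 - -170\right) - \left(50 + 5 \left(\left(-2 + 6 \cdot 6\right) - 4\right)\right)\right) 64 + 6825} = \frac{1}{\left(\left(-69 + 170\right) - \left(50 + 5 \left(\left(-2 + 36\right) - 4\right)\right)\right) 64 + 6825} = \frac{1}{\left(101 - \left(50 + 5 \left(34 - 4\right)\right)\right) 64 + 6825} = \frac{1}{\left(101 - 200\right) 64 + 6825} = \frac{1}{\left(-99\right) 64 + 6825} = \frac{1}{-6336 + 6825} = \frac{1}{489}$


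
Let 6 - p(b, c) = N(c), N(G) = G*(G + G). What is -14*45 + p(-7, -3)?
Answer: -642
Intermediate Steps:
N(G) = 2*G² (N(G) = G*(2*G) = 2*G²)
p(b, c) = 6 - 2*c²
-14*45 + p(-7, -3) = -14*45 + (6 - 2*(-3)²) = -630 + (6 - 2*9) = -630 + (6 - 18) = -630 - 12 = -642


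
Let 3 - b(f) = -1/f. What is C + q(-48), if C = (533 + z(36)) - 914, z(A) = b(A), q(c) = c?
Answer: -15335/36 ≈ -425.97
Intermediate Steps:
b(f) = 3 + 1/f (b(f) = 3 - (-1)/f = 3 + 1/f)
z(A) = 3 + 1/A
C = -13607/36 (C = (533 + (3 + 1/36)) - 914 = (533 + 109/36) - 914 = 19297/36 - 914 = -13607/36 ≈ -377.97)
C + q(-48) = -13607/36 - 48 = -15335/36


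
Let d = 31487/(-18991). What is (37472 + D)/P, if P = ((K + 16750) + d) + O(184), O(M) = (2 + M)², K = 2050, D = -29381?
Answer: 51218727/338003983 ≈ 0.15153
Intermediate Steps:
d = -31487/18991 (d = 31487*(-1/18991) = -31487/18991 ≈ -1.6580)
P = 1014011949/18991 (P = ((2050 + 16750) - 31487/18991) + (2 + 184)² = (18800 - 31487/18991) + 186² = 356999313/18991 + 34596 = 1014011949/18991 ≈ 53394.)
(37472 + D)/P = (37472 - 29381)/(1014011949/18991) = 8091*(18991/1014011949) = 51218727/338003983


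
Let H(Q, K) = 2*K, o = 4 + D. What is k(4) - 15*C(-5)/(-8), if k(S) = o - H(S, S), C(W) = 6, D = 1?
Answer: 33/4 ≈ 8.2500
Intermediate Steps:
o = 5 (o = 4 + 1 = 5)
k(S) = 5 - 2*S
k(4) - 15*C(-5)/(-8) = (5 - 2*4) - 90/(-8) = (5 - 8) - 90*(-1)/8 = -3 - 15*(-¾) = -3 + 45/4 = 33/4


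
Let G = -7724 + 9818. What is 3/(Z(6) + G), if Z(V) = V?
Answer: 1/700 ≈ 0.0014286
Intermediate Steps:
G = 2094
3/(Z(6) + G) = 3/(6 + 2094) = 3/2100 = (1/2100)*3 = 1/700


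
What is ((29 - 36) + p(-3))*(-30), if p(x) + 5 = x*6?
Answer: 900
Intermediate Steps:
p(x) = -5 + 6*x (p(x) = -5 + x*6 = -5 + 6*x)
((29 - 36) + p(-3))*(-30) = ((29 - 36) + (-5 + 6*(-3)))*(-30) = (-7 + (-5 - 18))*(-30) = (-7 - 23)*(-30) = -30*(-30) = 900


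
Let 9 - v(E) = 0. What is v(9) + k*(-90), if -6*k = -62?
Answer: -921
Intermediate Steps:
k = 31/3 (k = -1/6*(-62) = 31/3 ≈ 10.333)
v(E) = 9 (v(E) = 9 - 1*0 = 9 + 0 = 9)
v(9) + k*(-90) = 9 + (31/3)*(-90) = 9 - 930 = -921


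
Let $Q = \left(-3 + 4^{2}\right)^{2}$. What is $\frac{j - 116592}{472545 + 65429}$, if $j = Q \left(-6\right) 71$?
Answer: $- \frac{94293}{268987} \approx -0.35055$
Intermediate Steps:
$Q = 169$ ($Q = \left(-3 + 16\right)^{2} = 13^{2} = 169$)
$j = -71994$ ($j = 169 \left(-6\right) 71 = \left(-1014\right) 71 = -71994$)
$\frac{j - 116592}{472545 + 65429} = \frac{-71994 - 116592}{472545 + 65429} = - \frac{188586}{537974} = \left(-188586\right) \frac{1}{537974} = - \frac{94293}{268987}$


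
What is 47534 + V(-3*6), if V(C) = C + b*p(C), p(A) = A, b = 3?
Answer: 47462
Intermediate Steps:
V(C) = 4*C (V(C) = C + 3*C = 4*C)
47534 + V(-3*6) = 47534 + 4*(-3*6) = 47534 + 4*(-18) = 47534 - 72 = 47462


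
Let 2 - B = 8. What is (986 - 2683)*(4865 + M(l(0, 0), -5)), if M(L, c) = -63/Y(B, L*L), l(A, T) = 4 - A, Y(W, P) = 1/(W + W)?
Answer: -9538837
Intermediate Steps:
B = -6 (B = 2 - 1*8 = 2 - 8 = -6)
Y(W, P) = 1/(2*W)
M(L, c) = 756 (M(L, c) = -63/((1/2)/(-6)) = -63/((1/2)*(-1/6)) = -63/(-1/12) = -63*(-12) = 756)
(986 - 2683)*(4865 + M(l(0, 0), -5)) = (986 - 2683)*(4865 + 756) = -1697*5621 = -9538837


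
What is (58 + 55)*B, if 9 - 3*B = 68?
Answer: -6667/3 ≈ -2222.3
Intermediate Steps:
B = -59/3 (B = 3 - ⅓*68 = 3 - 68/3 = -59/3 ≈ -19.667)
(58 + 55)*B = (58 + 55)*(-59/3) = 113*(-59/3) = -6667/3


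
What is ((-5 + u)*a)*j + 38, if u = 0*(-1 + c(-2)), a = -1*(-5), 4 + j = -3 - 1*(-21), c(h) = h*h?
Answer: -312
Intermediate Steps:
c(h) = h²
j = 14 (j = -4 + (-3 - 1*(-21)) = -4 + (-3 + 21) = -4 + 18 = 14)
a = 5
u = 0 (u = 0*(-1 + (-2)²) = 0*(-1 + 4) = 0*3 = 0)
((-5 + u)*a)*j + 38 = ((-5 + 0)*5)*14 + 38 = -5*5*14 + 38 = -25*14 + 38 = -350 + 38 = -312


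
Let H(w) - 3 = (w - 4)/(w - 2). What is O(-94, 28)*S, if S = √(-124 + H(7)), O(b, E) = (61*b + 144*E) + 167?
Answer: -307*I*√3010 ≈ -16843.0*I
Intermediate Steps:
H(w) = 3 + (-4 + w)/(-2 + w) (H(w) = 3 + (w - 4)/(w - 2) = 3 + (-4 + w)/(-2 + w))
O(b, E) = 167 + 61*b + 144*E
S = I*√3010/5 (S = √(-124 + 2*(-5 + 2*7)/(-2 + 7)) = √(-124 + 2*(-5 + 14)/5) = √(-124 + 2*(⅕)*9) = √(-124 + 18/5) = √(-602/5) = I*√3010/5 ≈ 10.973*I)
O(-94, 28)*S = (167 + 61*(-94) + 144*28)*(I*√3010/5) = (167 - 5734 + 4032)*(I*√3010/5) = -307*I*√3010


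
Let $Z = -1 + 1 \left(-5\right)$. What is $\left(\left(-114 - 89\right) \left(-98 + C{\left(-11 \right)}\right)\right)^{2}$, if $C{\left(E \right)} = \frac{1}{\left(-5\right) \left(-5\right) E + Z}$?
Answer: $\frac{31252762233889}{78961} \approx 3.958 \cdot 10^{8}$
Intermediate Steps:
$Z = -6$ ($Z = -1 - 5 = -6$)
$C{\left(E \right)} = \frac{1}{-6 + 25 E}$ ($C{\left(E \right)} = \frac{1}{\left(-5\right) \left(-5\right) E - 6} = \frac{1}{25 E - 6} = \frac{1}{-6 + 25 E}$)
$\left(\left(-114 - 89\right) \left(-98 + C{\left(-11 \right)}\right)\right)^{2} = \left(\left(-114 - 89\right) \left(-98 + \frac{1}{-6 + 25 \left(-11\right)}\right)\right)^{2} = \left(- 203 \left(-98 + \frac{1}{-6 - 275}\right)\right)^{2} = \left(- 203 \left(-98 + \frac{1}{-281}\right)\right)^{2} = \left(- 203 \left(-98 - \frac{1}{281}\right)\right)^{2} = \left(\left(-203\right) \left(- \frac{27539}{281}\right)\right)^{2} = \left(\frac{5590417}{281}\right)^{2} = \frac{31252762233889}{78961}$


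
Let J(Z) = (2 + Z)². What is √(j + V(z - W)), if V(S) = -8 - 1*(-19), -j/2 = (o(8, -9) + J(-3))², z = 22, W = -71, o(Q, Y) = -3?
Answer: √3 ≈ 1.7320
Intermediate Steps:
j = -8 (j = -2*(-3 + (2 - 3)²)² = -2*(-3 + (-1)²)² = -2*(-3 + 1)² = -2*(-2)² = -2*4 = -8)
V(S) = 11 (V(S) = -8 + 19 = 11)
√(j + V(z - W)) = √(-8 + 11) = √3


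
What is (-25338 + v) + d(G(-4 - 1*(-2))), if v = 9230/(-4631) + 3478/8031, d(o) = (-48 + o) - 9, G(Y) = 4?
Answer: -944388944863/37191561 ≈ -25393.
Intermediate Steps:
d(o) = -57 + o
v = -58019512/37191561 (v = 9230*(-1/4631) + 3478*(1/8031) = -9230/4631 + 3478/8031 = -58019512/37191561 ≈ -1.5600)
(-25338 + v) + d(G(-4 - 1*(-2))) = (-25338 - 58019512/37191561) + (-57 + 4) = -942417792130/37191561 - 53 = -944388944863/37191561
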